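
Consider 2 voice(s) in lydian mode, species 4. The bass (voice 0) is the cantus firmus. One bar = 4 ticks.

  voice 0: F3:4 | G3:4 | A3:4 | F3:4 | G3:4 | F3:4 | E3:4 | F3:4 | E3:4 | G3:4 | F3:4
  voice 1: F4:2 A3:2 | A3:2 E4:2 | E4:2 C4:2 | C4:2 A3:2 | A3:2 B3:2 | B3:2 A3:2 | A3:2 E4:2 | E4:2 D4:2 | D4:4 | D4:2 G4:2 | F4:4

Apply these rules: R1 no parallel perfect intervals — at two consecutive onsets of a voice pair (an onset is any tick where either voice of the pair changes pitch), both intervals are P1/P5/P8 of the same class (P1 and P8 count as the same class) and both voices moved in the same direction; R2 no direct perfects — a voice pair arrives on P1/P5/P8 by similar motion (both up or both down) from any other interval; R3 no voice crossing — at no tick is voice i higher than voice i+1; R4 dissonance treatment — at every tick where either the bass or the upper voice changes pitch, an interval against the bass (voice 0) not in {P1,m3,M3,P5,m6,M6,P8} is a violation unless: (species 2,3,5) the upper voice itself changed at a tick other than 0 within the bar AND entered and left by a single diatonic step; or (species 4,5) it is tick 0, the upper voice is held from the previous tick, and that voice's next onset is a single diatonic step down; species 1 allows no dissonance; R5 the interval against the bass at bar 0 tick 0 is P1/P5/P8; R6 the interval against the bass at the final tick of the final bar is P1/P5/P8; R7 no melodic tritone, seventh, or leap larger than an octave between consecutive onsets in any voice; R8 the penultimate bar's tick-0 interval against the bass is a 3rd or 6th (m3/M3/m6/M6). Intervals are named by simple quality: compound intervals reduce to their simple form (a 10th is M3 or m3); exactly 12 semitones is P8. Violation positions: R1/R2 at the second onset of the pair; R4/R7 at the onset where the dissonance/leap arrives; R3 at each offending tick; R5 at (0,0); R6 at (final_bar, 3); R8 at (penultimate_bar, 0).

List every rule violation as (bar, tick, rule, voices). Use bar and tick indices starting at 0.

(1, 0, R4, (0, 1))
(4, 0, R4, (0, 1))
(6, 0, R4, (0, 1))
(8, 0, R4, (0, 1))
(9, 0, R8, (0, 1))
(10, 0, R1, (0, 1))

bar 0: v0=F3 v1=F4 downbeat P8
bar 1: v0=G3 v1=A3 downbeat M2
bar 2: v0=A3 v1=E4 downbeat P5
bar 3: v0=F3 v1=C4 downbeat P5
bar 4: v0=G3 v1=A3 downbeat M2
bar 5: v0=F3 v1=B3 downbeat TT
bar 6: v0=E3 v1=A3 downbeat P4
bar 7: v0=F3 v1=E4 downbeat M7
bar 8: v0=E3 v1=D4 downbeat m7
bar 9: v0=G3 v1=D4 downbeat P5
bar 10: v0=F3 v1=F4 downbeat P8
  -> R4 @ bar 1 tick 0 v(0, 1): G3/A3 M2 untreated
  -> R4 @ bar 4 tick 0 v(0, 1): G3/A3 M2 untreated
  -> R4 @ bar 6 tick 0 v(0, 1): E3/A3 P4 untreated
  -> R4 @ bar 8 tick 0 v(0, 1): E3/D4 m7 untreated
  -> R8 @ bar 9 tick 0 v(0, 1): penult P5 not 3rd/6th
  -> R1 @ bar 10 tick 0 v(0, 1): G3/G4 P8 -> F3/F4 P8 similar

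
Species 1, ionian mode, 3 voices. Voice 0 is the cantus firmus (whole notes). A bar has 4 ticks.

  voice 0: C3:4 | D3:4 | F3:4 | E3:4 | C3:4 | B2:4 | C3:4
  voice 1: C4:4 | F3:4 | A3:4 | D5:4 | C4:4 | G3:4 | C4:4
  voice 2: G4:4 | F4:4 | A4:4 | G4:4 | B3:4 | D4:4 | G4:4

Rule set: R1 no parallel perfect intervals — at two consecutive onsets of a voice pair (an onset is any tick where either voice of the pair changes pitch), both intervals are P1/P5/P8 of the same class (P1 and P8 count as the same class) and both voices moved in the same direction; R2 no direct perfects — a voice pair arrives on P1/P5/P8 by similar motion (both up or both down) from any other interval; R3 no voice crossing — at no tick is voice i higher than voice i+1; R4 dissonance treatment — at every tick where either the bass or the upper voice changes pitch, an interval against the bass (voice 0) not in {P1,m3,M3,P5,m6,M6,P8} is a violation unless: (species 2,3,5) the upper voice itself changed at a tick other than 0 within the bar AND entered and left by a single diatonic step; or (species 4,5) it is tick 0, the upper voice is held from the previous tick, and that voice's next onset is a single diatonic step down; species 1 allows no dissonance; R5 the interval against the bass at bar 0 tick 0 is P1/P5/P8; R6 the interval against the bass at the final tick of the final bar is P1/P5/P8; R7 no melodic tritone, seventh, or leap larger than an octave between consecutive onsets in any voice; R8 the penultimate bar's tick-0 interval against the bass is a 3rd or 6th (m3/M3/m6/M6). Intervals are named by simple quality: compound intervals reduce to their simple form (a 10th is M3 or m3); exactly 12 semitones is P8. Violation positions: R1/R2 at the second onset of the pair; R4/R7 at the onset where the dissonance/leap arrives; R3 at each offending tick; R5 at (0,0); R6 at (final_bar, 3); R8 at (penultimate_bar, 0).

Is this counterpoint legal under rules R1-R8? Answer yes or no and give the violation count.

No (18 violations)

bar 0: v0=C3 v1=C4 v2=G4 (P5)
bar 1: v0=D3 v1=F3 v2=F4 (m3)
bar 2: v0=F3 v1=A3 v2=A4 (M3)
bar 3: v0=E3 v1=D5 v2=G4 (m3)
bar 4: v0=C3 v1=C4 v2=B3 (M7)
bar 5: v0=B2 v1=G3 v2=D4 (m3)
bar 6: v0=C3 v1=C4 v2=G4 (P5)
  R2 @ bar1.0: C4/G4 P5 -> F3/F4 P8 similar
  R1 @ bar2.0: F3/F4 P8 -> A3/A4 P8 similar
  R3 @ bar3.0: D5 above G4
  R4 @ bar3.0: E3/D5 m7 untreated
  R7 @ bar3.0: A3->D5 leap 17st
  R3 @ bar3.1: D5 above G4
  R3 @ bar3.2: D5 above G4
  R3 @ bar3.3: D5 above G4
  R2 @ bar4.0: E3/D5 m7 -> C3/C4 P8 similar
  R3 @ bar4.0: C4 above B3
  R4 @ bar4.0: C3/B3 M7 untreated
  R7 @ bar4.0: D5->C4 leap 14st
  R3 @ bar4.1: C4 above B3
  R3 @ bar4.2: C4 above B3
  R3 @ bar4.3: C4 above B3
  R1 @ bar6.0: G3/D4 P5 -> C4/G4 P5 similar
  R2 @ bar6.0: B2/G3 m6 -> C3/C4 P8 similar
  R2 @ bar6.0: B2/D4 m3 -> C3/G4 P5 similar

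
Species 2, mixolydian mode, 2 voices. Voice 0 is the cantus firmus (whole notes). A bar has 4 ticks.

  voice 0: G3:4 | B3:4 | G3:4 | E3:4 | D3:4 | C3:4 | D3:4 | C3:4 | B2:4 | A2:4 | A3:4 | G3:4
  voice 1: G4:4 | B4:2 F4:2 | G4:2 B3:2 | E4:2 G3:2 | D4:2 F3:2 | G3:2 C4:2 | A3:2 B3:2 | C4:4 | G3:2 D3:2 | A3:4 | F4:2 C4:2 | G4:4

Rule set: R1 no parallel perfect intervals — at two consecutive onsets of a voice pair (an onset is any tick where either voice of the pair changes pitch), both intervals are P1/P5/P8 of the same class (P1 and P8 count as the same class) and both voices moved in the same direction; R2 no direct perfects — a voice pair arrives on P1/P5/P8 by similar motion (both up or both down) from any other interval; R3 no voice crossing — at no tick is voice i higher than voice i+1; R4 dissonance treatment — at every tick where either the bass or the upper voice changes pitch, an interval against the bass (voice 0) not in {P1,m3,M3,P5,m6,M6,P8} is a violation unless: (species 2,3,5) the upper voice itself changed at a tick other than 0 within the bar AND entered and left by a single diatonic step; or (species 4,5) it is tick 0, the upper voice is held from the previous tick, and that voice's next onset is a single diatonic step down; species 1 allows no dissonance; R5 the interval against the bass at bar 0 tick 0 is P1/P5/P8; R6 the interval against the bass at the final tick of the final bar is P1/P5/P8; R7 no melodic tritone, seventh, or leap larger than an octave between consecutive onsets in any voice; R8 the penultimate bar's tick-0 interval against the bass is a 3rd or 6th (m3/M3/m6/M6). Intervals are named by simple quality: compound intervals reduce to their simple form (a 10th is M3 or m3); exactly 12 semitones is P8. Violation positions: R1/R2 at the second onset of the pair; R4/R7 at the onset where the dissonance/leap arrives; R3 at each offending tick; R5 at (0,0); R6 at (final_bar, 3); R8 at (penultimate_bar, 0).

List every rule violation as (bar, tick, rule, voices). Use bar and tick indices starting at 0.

(1, 0, R1, (0, 1))
(1, 2, R4, (0, 1))
(1, 2, R7, (1,))

bar 0: v0=G3 v1=G4 downbeat P8
bar 1: v0=B3 v1=B4 downbeat P8
bar 2: v0=G3 v1=G4 downbeat P8
bar 3: v0=E3 v1=E4 downbeat P8
bar 4: v0=D3 v1=D4 downbeat P8
bar 5: v0=C3 v1=G3 downbeat P5
bar 6: v0=D3 v1=A3 downbeat P5
bar 7: v0=C3 v1=C4 downbeat P8
bar 8: v0=B2 v1=G3 downbeat m6
bar 9: v0=A2 v1=A3 downbeat P8
bar 10: v0=A3 v1=F4 downbeat m6
bar 11: v0=G3 v1=G4 downbeat P8
  -> R1 @ bar 1 tick 0 v(0, 1): G3/G4 P8 -> B3/B4 P8 similar
  -> R4 @ bar 1 tick 2 v(0, 1): B3/F4 TT untreated
  -> R7 @ bar 1 tick 2 v(1,): B4->F4 leap 6st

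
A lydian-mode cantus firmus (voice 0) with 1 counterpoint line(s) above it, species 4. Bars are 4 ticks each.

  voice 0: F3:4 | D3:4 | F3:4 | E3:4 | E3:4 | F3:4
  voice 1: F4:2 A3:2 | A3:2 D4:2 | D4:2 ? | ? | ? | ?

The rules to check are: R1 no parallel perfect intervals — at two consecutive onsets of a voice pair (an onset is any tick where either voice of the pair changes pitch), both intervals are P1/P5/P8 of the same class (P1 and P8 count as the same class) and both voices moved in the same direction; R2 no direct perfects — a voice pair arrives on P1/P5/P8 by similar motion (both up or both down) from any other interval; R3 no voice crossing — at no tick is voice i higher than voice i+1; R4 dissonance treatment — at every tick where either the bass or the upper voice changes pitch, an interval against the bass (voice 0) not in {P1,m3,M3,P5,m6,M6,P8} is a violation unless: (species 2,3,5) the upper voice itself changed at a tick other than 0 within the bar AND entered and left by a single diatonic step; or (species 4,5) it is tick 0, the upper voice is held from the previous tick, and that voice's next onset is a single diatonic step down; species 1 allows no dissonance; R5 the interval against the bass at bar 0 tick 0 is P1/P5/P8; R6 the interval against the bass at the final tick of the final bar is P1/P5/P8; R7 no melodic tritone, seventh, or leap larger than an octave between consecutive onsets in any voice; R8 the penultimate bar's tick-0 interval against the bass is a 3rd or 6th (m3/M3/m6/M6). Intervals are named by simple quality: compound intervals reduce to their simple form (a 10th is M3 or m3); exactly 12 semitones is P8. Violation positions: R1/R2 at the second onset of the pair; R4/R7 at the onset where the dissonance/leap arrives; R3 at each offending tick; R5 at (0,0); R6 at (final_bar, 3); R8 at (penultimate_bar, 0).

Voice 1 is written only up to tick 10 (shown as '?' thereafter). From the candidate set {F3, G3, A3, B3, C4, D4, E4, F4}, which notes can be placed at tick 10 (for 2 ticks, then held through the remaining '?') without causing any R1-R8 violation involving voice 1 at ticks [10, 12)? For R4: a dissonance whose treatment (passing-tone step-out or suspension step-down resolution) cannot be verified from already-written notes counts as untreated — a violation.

F3: legal
G3: violates R4
A3: legal
B3: violates R4
C4: legal
D4: legal
E4: violates R4
F4: legal

{A3, C4, D4, F3, F4}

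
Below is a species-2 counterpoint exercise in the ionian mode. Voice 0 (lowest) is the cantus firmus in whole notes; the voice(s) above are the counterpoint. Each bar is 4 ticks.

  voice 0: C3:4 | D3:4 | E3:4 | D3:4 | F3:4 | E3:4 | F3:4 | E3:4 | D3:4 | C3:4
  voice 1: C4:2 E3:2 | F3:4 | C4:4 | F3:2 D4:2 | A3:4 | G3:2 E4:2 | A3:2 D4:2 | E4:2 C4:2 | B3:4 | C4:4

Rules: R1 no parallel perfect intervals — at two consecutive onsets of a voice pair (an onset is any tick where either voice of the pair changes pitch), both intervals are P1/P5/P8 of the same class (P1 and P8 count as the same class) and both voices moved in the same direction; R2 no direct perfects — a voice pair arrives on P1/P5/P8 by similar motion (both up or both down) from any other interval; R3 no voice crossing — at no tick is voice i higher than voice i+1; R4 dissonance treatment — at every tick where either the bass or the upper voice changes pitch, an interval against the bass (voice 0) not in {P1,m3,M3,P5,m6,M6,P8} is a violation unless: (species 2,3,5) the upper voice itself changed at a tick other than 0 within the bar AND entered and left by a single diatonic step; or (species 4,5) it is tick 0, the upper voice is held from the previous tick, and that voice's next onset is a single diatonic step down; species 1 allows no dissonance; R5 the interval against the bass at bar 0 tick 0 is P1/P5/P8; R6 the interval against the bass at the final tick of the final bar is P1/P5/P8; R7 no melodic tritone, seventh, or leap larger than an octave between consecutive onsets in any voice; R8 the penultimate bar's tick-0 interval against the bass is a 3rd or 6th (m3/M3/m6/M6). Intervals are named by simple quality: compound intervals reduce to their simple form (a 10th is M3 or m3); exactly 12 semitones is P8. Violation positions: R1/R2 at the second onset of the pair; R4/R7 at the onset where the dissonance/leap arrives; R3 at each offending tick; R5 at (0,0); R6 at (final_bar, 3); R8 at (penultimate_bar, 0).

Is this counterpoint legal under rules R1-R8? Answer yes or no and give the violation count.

Yes (0 violations)

bar 0: v0=C3 v1=C4 (P8)
bar 1: v0=D3 v1=F3 (m3)
bar 2: v0=E3 v1=C4 (m6)
bar 3: v0=D3 v1=F3 (m3)
bar 4: v0=F3 v1=A3 (M3)
bar 5: v0=E3 v1=G3 (m3)
bar 6: v0=F3 v1=A3 (M3)
bar 7: v0=E3 v1=E4 (P8)
bar 8: v0=D3 v1=B3 (M6)
bar 9: v0=C3 v1=C4 (P8)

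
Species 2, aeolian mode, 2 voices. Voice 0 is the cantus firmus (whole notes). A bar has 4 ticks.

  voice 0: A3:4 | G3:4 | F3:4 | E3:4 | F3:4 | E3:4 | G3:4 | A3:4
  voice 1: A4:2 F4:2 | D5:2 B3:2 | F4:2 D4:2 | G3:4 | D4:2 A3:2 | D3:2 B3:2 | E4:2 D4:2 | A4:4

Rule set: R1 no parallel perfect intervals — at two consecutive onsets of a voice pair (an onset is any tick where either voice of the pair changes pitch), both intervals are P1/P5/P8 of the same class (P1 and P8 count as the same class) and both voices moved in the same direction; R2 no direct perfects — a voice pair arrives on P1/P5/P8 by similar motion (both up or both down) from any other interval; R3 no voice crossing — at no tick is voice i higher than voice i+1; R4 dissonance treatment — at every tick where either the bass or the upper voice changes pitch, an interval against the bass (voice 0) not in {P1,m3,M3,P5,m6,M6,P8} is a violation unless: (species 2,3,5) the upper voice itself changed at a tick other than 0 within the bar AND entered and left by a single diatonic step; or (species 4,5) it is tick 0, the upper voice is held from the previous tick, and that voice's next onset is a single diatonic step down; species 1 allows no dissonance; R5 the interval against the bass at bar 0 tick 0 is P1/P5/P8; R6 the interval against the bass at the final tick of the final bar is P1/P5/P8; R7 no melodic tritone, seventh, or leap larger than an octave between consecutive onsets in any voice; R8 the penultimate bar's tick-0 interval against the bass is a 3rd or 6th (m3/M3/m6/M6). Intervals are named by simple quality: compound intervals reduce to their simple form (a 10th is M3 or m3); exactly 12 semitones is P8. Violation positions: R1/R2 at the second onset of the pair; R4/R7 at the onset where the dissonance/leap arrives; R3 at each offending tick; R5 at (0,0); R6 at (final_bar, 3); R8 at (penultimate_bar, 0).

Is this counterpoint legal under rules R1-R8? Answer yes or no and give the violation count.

No (6 violations)

bar 0: v0=A3 v1=A4 (P8)
bar 1: v0=G3 v1=D5 (P5)
bar 2: v0=F3 v1=F4 (P8)
bar 3: v0=E3 v1=G3 (m3)
bar 4: v0=F3 v1=D4 (M6)
bar 5: v0=E3 v1=D3 (M2)
bar 6: v0=G3 v1=E4 (M6)
bar 7: v0=A3 v1=A4 (P8)
  R7 @ bar1.2: D5->B3 leap 15st
  R7 @ bar2.0: B3->F4 leap 6st
  R3 @ bar5.0: E3 above D3
  R4 @ bar5.0: E3/D3 M2 untreated
  R3 @ bar5.1: E3 above D3
  R2 @ bar7.0: G3/D4 P5 -> A3/A4 P8 similar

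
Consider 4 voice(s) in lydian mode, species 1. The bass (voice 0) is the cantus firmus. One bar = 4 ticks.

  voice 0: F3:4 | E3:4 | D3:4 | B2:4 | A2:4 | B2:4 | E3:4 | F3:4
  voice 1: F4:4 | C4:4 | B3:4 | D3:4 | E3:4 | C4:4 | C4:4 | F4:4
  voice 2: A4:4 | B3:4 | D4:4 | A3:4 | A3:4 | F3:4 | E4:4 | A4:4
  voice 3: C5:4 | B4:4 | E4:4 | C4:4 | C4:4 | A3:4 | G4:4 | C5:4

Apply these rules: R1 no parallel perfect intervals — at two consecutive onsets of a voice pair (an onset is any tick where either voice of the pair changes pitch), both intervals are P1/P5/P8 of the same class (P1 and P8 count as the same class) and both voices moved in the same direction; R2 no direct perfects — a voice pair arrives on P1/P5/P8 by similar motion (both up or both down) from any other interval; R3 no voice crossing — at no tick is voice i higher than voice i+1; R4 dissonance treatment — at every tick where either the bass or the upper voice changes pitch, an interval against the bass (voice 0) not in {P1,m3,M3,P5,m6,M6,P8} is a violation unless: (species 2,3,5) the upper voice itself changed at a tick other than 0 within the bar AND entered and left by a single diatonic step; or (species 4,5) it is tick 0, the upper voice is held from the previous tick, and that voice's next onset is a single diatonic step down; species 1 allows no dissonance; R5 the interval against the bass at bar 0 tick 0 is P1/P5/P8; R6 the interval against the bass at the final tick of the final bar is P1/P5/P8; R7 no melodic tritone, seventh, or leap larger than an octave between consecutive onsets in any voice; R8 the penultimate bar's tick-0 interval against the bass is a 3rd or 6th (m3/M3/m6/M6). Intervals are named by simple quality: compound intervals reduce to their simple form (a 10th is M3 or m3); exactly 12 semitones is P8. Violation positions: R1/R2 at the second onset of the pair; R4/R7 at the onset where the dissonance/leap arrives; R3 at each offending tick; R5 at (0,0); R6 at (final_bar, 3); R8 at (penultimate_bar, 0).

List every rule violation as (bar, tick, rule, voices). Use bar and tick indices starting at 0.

(0, 0, R5, (0, 2))
(1, 0, R1, (0, 3))
(1, 0, R2, (0, 2))
(1, 0, R2, (2, 3))
(1, 0, R3, (1, 2))
(1, 0, R7, (2,))
(1, 1, R3, (1, 2))
(1, 2, R3, (1, 2))
(1, 3, R3, (1, 2))
(2, 0, R4, (0, 3))
(3, 0, R2, (1, 2))
(3, 0, R4, (0, 2))
(3, 0, R4, (0, 3))
(5, 0, R3, (1, 2))
(5, 0, R4, (0, 1))
(5, 0, R4, (0, 2))
(5, 0, R4, (0, 3))
(5, 1, R3, (1, 2))
(5, 2, R3, (1, 2))
(5, 3, R3, (1, 2))
(6, 0, R2, (0, 2))
(6, 0, R7, (2,))
(6, 0, R7, (3,))
(6, 0, R8, (0, 2))
(7, 0, R1, (1, 3))
(7, 0, R2, (0, 1))
(7, 0, R2, (0, 3))
(7, 3, R6, (0, 2))

bar 0: v0=F3 v1=F4 v2=A4 v3=C5 downbeat P5
bar 1: v0=E3 v1=C4 v2=B3 v3=B4 downbeat P5
bar 2: v0=D3 v1=B3 v2=D4 v3=E4 downbeat M2
bar 3: v0=B2 v1=D3 v2=A3 v3=C4 downbeat m2
bar 4: v0=A2 v1=E3 v2=A3 v3=C4 downbeat m3
bar 5: v0=B2 v1=C4 v2=F3 v3=A3 downbeat m7
bar 6: v0=E3 v1=C4 v2=E4 v3=G4 downbeat m3
bar 7: v0=F3 v1=F4 v2=A4 v3=C5 downbeat P5
  -> R5 @ bar 0 tick 0 v(0, 2): opens on M3
  -> R1 @ bar 1 tick 0 v(0, 3): F3/C5 P5 -> E3/B4 P5 similar
  -> R2 @ bar 1 tick 0 v(0, 2): F3/A4 M3 -> E3/B3 P5 similar
  -> R2 @ bar 1 tick 0 v(2, 3): A4/C5 m3 -> B3/B4 P8 similar
  -> R3 @ bar 1 tick 0 v(1, 2): C4 above B3
  -> R7 @ bar 1 tick 0 v(2,): A4->B3 leap 10st
  -> R3 @ bar 1 tick 1 v(1, 2): C4 above B3
  -> R3 @ bar 1 tick 2 v(1, 2): C4 above B3
  -> R3 @ bar 1 tick 3 v(1, 2): C4 above B3
  -> R4 @ bar 2 tick 0 v(0, 3): D3/E4 M2 untreated
  -> R2 @ bar 3 tick 0 v(1, 2): B3/D4 m3 -> D3/A3 P5 similar
  -> R4 @ bar 3 tick 0 v(0, 2): B2/A3 m7 untreated
  -> R4 @ bar 3 tick 0 v(0, 3): B2/C4 m2 untreated
  -> R3 @ bar 5 tick 0 v(1, 2): C4 above F3
  -> R4 @ bar 5 tick 0 v(0, 1): B2/C4 m2 untreated
  -> R4 @ bar 5 tick 0 v(0, 2): B2/F3 TT untreated
  -> R4 @ bar 5 tick 0 v(0, 3): B2/A3 m7 untreated
  -> R3 @ bar 5 tick 1 v(1, 2): C4 above F3
  -> R3 @ bar 5 tick 2 v(1, 2): C4 above F3
  -> R3 @ bar 5 tick 3 v(1, 2): C4 above F3
  -> R2 @ bar 6 tick 0 v(0, 2): B2/F3 TT -> E3/E4 P8 similar
  -> R7 @ bar 6 tick 0 v(2,): F3->E4 leap 11st
  -> R7 @ bar 6 tick 0 v(3,): A3->G4 leap 10st
  -> R8 @ bar 6 tick 0 v(0, 2): penult P8 not 3rd/6th
  -> R1 @ bar 7 tick 0 v(1, 3): C4/G4 P5 -> F4/C5 P5 similar
  -> R2 @ bar 7 tick 0 v(0, 1): E3/C4 m6 -> F3/F4 P8 similar
  -> R2 @ bar 7 tick 0 v(0, 3): E3/G4 m3 -> F3/C5 P5 similar
  -> R6 @ bar 7 tick 3 v(0, 2): closes on M3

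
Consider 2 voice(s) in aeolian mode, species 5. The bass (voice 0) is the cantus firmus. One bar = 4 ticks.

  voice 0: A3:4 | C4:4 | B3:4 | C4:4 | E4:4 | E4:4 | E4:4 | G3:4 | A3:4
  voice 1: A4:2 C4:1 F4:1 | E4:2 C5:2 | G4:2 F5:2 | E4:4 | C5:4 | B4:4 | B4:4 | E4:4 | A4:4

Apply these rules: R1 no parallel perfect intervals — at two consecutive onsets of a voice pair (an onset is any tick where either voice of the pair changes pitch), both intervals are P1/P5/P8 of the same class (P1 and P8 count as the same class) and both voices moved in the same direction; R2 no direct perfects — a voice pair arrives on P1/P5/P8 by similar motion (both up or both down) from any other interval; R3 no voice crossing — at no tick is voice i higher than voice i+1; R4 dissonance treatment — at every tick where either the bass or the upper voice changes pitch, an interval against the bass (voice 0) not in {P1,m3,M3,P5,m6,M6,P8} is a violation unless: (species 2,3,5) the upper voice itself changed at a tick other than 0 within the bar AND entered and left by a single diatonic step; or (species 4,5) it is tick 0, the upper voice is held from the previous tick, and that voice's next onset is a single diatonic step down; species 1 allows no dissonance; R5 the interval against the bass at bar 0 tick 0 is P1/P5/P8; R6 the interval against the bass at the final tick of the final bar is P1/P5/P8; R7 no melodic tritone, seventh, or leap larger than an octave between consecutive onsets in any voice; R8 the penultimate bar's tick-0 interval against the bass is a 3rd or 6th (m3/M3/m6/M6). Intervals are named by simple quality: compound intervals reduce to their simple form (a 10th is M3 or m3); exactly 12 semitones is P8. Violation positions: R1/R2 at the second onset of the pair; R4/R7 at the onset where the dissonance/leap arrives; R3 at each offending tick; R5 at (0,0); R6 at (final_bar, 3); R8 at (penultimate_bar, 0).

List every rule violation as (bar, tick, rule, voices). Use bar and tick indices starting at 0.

bar 0: v0=A3 v1=A4 downbeat P8
bar 1: v0=C4 v1=E4 downbeat M3
bar 2: v0=B3 v1=G4 downbeat m6
bar 3: v0=C4 v1=E4 downbeat M3
bar 4: v0=E4 v1=C5 downbeat m6
bar 5: v0=E4 v1=B4 downbeat P5
bar 6: v0=E4 v1=B4 downbeat P5
bar 7: v0=G3 v1=E4 downbeat M6
bar 8: v0=A3 v1=A4 downbeat P8
  -> R4 @ bar 2 tick 2 v(0, 1): B3/F5 TT untreated
  -> R7 @ bar 2 tick 2 v(1,): G4->F5 leap 10st
  -> R7 @ bar 3 tick 0 v(1,): F5->E4 leap 13st
  -> R2 @ bar 8 tick 0 v(0, 1): G3/E4 M6 -> A3/A4 P8 similar

(2, 2, R4, (0, 1))
(2, 2, R7, (1,))
(3, 0, R7, (1,))
(8, 0, R2, (0, 1))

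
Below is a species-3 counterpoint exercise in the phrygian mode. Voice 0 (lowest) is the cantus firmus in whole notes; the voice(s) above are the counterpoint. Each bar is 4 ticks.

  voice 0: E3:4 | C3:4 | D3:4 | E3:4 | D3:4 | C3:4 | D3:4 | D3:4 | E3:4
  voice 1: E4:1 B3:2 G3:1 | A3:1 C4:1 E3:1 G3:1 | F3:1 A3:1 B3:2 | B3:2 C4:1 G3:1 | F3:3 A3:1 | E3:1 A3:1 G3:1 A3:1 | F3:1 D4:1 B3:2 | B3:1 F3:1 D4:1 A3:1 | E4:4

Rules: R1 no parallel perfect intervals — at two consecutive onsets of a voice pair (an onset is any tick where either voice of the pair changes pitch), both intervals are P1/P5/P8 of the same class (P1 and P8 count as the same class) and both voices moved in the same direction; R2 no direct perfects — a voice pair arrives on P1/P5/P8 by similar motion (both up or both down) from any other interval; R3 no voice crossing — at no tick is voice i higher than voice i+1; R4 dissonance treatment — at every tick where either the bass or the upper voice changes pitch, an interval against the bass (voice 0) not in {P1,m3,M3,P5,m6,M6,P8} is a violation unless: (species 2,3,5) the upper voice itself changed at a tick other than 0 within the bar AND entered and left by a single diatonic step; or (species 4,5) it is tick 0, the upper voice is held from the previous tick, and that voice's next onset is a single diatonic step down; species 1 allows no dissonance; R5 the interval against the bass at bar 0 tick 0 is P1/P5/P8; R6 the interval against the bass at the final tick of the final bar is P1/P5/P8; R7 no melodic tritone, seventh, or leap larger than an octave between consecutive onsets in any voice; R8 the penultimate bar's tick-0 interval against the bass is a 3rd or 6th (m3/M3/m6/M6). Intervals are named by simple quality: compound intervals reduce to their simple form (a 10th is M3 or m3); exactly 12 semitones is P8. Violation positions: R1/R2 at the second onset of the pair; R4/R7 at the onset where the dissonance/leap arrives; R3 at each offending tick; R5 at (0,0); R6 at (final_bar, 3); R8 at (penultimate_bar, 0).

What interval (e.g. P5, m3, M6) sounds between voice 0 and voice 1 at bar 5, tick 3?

M6

voice 0=C3 voice 1=A3 -> M6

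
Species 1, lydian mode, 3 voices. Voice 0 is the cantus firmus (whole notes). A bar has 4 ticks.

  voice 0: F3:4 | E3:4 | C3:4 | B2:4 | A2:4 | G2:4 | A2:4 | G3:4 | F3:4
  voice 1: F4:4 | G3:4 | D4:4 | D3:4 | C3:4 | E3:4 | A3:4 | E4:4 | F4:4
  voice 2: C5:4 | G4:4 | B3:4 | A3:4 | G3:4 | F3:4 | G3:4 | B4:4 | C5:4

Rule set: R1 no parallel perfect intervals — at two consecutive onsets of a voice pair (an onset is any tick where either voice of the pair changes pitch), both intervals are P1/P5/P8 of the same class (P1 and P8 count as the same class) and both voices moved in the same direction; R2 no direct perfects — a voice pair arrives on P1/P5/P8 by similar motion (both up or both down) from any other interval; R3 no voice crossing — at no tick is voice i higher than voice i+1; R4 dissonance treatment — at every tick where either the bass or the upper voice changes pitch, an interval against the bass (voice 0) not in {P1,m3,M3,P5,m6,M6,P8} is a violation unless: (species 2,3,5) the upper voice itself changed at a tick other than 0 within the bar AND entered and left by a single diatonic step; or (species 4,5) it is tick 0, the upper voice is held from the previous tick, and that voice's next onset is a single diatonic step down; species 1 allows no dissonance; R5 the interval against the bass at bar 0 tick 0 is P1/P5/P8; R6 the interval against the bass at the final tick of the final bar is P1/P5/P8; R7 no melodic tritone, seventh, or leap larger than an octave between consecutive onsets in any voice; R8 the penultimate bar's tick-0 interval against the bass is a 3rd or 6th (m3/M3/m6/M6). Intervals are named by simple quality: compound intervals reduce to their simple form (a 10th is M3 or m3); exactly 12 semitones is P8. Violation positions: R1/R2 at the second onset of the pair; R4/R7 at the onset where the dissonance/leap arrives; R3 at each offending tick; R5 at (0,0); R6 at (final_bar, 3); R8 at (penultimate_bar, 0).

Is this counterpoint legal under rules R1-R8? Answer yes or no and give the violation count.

No (23 violations)

bar 0: v0=F3 v1=F4 v2=C5 (P5)
bar 1: v0=E3 v1=G3 v2=G4 (m3)
bar 2: v0=C3 v1=D4 v2=B3 (M7)
bar 3: v0=B2 v1=D3 v2=A3 (m7)
bar 4: v0=A2 v1=C3 v2=G3 (m7)
bar 5: v0=G2 v1=E3 v2=F3 (m7)
bar 6: v0=A2 v1=A3 v2=G3 (m7)
bar 7: v0=G3 v1=E4 v2=B4 (M3)
bar 8: v0=F3 v1=F4 v2=C5 (P5)
  R2 @ bar1.0: F4/C5 P5 -> G3/G4 P8 similar
  R7 @ bar1.0: F4->G3 leap 10st
  R3 @ bar2.0: D4 above B3
  R4 @ bar2.0: C3/D4 M2 untreated
  R4 @ bar2.0: C3/B3 M7 untreated
  R3 @ bar2.1: D4 above B3
  R3 @ bar2.2: D4 above B3
  R3 @ bar2.3: D4 above B3
  R2 @ bar3.0: D4/B3 m3 -> D3/A3 P5 similar
  R4 @ bar3.0: B2/A3 m7 untreated
  R1 @ bar4.0: D3/A3 P5 -> C3/G3 P5 similar
  R4 @ bar4.0: A2/G3 m7 untreated
  R4 @ bar5.0: G2/F3 m7 untreated
  R2 @ bar6.0: G2/E3 M6 -> A2/A3 P8 similar
  R3 @ bar6.0: A3 above G3
  R4 @ bar6.0: A2/G3 m7 untreated
  R3 @ bar6.1: A3 above G3
  R3 @ bar6.2: A3 above G3
  R3 @ bar6.3: A3 above G3
  R2 @ bar7.0: A3/G3 M2 -> E4/B4 P5 similar
  R7 @ bar7.0: A2->G3 leap 10st
  R7 @ bar7.0: G3->B4 leap 16st
  R1 @ bar8.0: E4/B4 P5 -> F4/C5 P5 similar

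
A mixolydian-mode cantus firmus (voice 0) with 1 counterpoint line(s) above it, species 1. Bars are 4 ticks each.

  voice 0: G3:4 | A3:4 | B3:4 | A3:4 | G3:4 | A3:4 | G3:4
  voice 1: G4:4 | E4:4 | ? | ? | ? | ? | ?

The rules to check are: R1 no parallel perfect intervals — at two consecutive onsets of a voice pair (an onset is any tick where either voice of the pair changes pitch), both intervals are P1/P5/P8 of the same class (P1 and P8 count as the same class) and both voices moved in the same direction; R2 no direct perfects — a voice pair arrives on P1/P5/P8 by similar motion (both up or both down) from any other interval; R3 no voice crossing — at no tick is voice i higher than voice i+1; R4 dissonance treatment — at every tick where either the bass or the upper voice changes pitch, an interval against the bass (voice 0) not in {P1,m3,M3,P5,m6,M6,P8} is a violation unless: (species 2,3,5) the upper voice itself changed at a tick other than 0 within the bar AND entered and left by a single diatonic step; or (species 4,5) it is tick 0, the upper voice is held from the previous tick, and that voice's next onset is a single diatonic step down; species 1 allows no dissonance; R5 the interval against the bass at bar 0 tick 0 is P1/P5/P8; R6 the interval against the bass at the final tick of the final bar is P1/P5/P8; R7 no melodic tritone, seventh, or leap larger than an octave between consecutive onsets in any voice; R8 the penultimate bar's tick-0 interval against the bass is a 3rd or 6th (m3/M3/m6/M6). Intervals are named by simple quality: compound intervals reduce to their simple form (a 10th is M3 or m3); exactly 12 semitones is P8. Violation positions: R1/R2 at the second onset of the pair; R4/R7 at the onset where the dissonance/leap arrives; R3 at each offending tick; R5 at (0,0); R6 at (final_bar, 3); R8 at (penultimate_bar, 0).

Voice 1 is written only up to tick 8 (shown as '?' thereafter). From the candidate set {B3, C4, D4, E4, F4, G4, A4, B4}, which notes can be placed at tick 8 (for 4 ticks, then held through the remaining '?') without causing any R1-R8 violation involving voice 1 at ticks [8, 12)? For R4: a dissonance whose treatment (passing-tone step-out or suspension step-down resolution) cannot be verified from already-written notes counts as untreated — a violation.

B3: legal
C4: violates R4
D4: legal
E4: violates R4
F4: violates R4
G4: legal
A4: violates R4
B4: violates R2

{B3, D4, G4}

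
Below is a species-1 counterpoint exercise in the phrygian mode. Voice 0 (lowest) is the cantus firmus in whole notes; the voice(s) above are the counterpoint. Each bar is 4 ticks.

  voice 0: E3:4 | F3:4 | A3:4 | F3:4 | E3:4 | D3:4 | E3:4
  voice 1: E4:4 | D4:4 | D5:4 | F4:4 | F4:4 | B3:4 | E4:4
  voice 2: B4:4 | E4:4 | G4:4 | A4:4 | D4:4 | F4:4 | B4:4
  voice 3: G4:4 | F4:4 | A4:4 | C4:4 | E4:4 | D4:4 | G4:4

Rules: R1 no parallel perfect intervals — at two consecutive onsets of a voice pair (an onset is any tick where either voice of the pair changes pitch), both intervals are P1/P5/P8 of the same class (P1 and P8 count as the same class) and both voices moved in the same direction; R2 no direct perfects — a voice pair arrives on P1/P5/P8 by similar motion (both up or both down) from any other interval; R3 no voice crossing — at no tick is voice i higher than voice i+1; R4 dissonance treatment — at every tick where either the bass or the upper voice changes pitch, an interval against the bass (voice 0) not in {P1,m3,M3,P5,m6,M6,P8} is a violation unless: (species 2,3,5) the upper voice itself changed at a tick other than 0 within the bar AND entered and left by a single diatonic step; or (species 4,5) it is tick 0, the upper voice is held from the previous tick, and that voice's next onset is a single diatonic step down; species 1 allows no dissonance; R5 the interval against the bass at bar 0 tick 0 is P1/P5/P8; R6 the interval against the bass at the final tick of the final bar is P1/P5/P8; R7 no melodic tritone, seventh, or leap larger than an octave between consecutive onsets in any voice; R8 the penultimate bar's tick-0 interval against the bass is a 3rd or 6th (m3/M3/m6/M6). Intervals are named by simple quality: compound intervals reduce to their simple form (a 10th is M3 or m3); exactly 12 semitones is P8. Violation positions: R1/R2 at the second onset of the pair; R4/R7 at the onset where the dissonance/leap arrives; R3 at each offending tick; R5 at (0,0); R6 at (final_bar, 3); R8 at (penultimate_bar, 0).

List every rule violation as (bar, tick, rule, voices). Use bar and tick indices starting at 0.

bar 0: v0=E3 v1=E4 v2=B4 v3=G4 downbeat m3
bar 1: v0=F3 v1=D4 v2=E4 v3=F4 downbeat P8
bar 2: v0=A3 v1=D5 v2=G4 v3=A4 downbeat P8
bar 3: v0=F3 v1=F4 v2=A4 v3=C4 downbeat P5
bar 4: v0=E3 v1=F4 v2=D4 v3=E4 downbeat P8
bar 5: v0=D3 v1=B3 v2=F4 v3=D4 downbeat P8
bar 6: v0=E3 v1=E4 v2=B4 v3=G4 downbeat m3
  -> R3 @ bar 0 tick 0 v(2, 3): B4 above G4
  -> R5 @ bar 0 tick 0 v(0, 3): opens on m3
  -> R3 @ bar 0 tick 1 v(2, 3): B4 above G4
  -> R3 @ bar 0 tick 2 v(2, 3): B4 above G4
  -> R3 @ bar 0 tick 3 v(2, 3): B4 above G4
  -> R4 @ bar 1 tick 0 v(0, 2): F3/E4 M7 untreated
  -> R1 @ bar 2 tick 0 v(0, 3): F3/F4 P8 -> A3/A4 P8 similar
  -> R2 @ bar 2 tick 0 v(1, 2): D4/E4 M2 -> D5/G4 P5 similar
  -> R3 @ bar 2 tick 0 v(1, 2): D5 above G4
  -> R4 @ bar 2 tick 0 v(0, 1): A3/D5 P4 untreated
  -> R4 @ bar 2 tick 0 v(0, 2): A3/G4 m7 untreated
  -> R3 @ bar 2 tick 1 v(1, 2): D5 above G4
  -> R3 @ bar 2 tick 2 v(1, 2): D5 above G4
  -> R3 @ bar 2 tick 3 v(1, 2): D5 above G4
  -> R2 @ bar 3 tick 0 v(0, 1): A3/D5 P4 -> F3/F4 P8 similar
  -> R2 @ bar 3 tick 0 v(0, 3): A3/A4 P8 -> F3/C4 P5 similar
  -> R3 @ bar 3 tick 0 v(2, 3): A4 above C4
  -> R3 @ bar 3 tick 1 v(2, 3): A4 above C4
  -> R3 @ bar 3 tick 2 v(2, 3): A4 above C4
  -> R3 @ bar 3 tick 3 v(2, 3): A4 above C4
  -> R3 @ bar 4 tick 0 v(1, 2): F4 above D4
  -> R4 @ bar 4 tick 0 v(0, 1): E3/F4 m2 untreated
  -> R4 @ bar 4 tick 0 v(0, 2): E3/D4 m7 untreated
  -> R3 @ bar 4 tick 1 v(1, 2): F4 above D4
  -> R3 @ bar 4 tick 2 v(1, 2): F4 above D4
  -> R3 @ bar 4 tick 3 v(1, 2): F4 above D4
  -> R1 @ bar 5 tick 0 v(0, 3): E3/E4 P8 -> D3/D4 P8 similar
  -> R3 @ bar 5 tick 0 v(2, 3): F4 above D4
  -> R7 @ bar 5 tick 0 v(1,): F4->B3 leap 6st
  -> R8 @ bar 5 tick 0 v(0, 3): penult P8 not 3rd/6th
  -> R3 @ bar 5 tick 1 v(2, 3): F4 above D4
  -> R3 @ bar 5 tick 2 v(2, 3): F4 above D4
  -> R3 @ bar 5 tick 3 v(2, 3): F4 above D4
  -> R2 @ bar 6 tick 0 v(0, 1): D3/B3 M6 -> E3/E4 P8 similar
  -> R2 @ bar 6 tick 0 v(0, 2): D3/F4 m3 -> E3/B4 P5 similar
  -> R2 @ bar 6 tick 0 v(1, 2): B3/F4 TT -> E4/B4 P5 similar
  -> R3 @ bar 6 tick 0 v(2, 3): B4 above G4
  -> R7 @ bar 6 tick 0 v(2,): F4->B4 leap 6st
  -> R3 @ bar 6 tick 1 v(2, 3): B4 above G4
  -> R3 @ bar 6 tick 2 v(2, 3): B4 above G4
  -> R3 @ bar 6 tick 3 v(2, 3): B4 above G4
  -> R6 @ bar 6 tick 3 v(0, 3): closes on m3

(0, 0, R3, (2, 3))
(0, 0, R5, (0, 3))
(0, 1, R3, (2, 3))
(0, 2, R3, (2, 3))
(0, 3, R3, (2, 3))
(1, 0, R4, (0, 2))
(2, 0, R1, (0, 3))
(2, 0, R2, (1, 2))
(2, 0, R3, (1, 2))
(2, 0, R4, (0, 1))
(2, 0, R4, (0, 2))
(2, 1, R3, (1, 2))
(2, 2, R3, (1, 2))
(2, 3, R3, (1, 2))
(3, 0, R2, (0, 1))
(3, 0, R2, (0, 3))
(3, 0, R3, (2, 3))
(3, 1, R3, (2, 3))
(3, 2, R3, (2, 3))
(3, 3, R3, (2, 3))
(4, 0, R3, (1, 2))
(4, 0, R4, (0, 1))
(4, 0, R4, (0, 2))
(4, 1, R3, (1, 2))
(4, 2, R3, (1, 2))
(4, 3, R3, (1, 2))
(5, 0, R1, (0, 3))
(5, 0, R3, (2, 3))
(5, 0, R7, (1,))
(5, 0, R8, (0, 3))
(5, 1, R3, (2, 3))
(5, 2, R3, (2, 3))
(5, 3, R3, (2, 3))
(6, 0, R2, (0, 1))
(6, 0, R2, (0, 2))
(6, 0, R2, (1, 2))
(6, 0, R3, (2, 3))
(6, 0, R7, (2,))
(6, 1, R3, (2, 3))
(6, 2, R3, (2, 3))
(6, 3, R3, (2, 3))
(6, 3, R6, (0, 3))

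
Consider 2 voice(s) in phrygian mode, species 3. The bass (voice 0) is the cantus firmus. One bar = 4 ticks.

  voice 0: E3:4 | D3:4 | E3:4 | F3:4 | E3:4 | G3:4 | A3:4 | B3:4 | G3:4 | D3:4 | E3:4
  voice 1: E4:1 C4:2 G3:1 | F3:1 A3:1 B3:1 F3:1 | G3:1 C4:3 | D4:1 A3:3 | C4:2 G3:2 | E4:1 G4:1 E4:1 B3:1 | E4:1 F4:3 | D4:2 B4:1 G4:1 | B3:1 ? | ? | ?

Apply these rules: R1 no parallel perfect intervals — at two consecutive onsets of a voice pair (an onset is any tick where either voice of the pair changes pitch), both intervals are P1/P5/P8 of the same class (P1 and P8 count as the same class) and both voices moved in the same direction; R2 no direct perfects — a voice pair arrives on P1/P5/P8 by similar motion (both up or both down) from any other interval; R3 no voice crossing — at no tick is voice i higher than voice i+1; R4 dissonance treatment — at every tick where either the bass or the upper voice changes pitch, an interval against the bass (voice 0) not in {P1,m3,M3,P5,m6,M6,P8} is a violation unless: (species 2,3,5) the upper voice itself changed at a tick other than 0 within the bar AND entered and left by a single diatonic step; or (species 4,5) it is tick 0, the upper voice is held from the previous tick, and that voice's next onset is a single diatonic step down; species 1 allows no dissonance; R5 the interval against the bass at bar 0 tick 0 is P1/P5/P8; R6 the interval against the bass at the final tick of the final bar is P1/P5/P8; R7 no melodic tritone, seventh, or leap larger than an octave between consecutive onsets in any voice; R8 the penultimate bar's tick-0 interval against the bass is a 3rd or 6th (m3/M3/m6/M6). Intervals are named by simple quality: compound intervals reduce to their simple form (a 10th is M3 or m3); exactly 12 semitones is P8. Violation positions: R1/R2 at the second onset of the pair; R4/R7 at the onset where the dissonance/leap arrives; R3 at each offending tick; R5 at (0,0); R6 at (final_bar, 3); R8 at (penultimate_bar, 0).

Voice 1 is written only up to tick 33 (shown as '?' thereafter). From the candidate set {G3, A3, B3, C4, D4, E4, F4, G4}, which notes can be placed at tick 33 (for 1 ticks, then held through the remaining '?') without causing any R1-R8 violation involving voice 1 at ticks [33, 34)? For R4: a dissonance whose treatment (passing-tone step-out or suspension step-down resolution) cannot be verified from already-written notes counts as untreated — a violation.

{B3, D4, E4, G3, G4}

G3: legal
A3: violates R4
B3: legal
C4: violates R4
D4: legal
E4: legal
F4: violates R4,R7
G4: legal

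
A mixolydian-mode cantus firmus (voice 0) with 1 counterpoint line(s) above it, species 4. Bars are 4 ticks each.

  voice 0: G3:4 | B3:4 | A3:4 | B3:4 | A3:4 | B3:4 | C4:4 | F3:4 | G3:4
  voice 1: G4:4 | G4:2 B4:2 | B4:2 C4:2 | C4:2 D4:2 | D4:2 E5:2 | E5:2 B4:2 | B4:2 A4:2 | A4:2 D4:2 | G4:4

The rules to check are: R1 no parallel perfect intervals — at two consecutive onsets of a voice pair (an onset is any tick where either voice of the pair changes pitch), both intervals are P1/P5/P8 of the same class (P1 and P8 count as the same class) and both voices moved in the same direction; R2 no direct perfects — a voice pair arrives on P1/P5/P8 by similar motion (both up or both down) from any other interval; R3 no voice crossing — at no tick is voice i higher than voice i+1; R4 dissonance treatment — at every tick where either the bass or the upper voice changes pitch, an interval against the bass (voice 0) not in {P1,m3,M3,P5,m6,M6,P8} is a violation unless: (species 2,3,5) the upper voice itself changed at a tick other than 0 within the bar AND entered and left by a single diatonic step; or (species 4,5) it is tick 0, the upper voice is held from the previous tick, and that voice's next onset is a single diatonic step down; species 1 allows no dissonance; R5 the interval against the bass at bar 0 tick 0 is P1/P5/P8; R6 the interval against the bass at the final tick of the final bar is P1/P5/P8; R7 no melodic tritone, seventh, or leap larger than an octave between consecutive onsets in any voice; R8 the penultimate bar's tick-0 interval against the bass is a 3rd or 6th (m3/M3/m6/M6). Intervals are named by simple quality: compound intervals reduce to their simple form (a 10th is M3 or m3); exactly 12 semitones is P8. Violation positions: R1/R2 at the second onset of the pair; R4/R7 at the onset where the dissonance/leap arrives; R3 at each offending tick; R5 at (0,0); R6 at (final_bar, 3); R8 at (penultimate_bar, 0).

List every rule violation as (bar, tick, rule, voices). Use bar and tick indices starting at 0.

(2, 0, R4, (0, 1))
(2, 2, R7, (1,))
(3, 0, R4, (0, 1))
(4, 0, R4, (0, 1))
(4, 2, R7, (1,))
(5, 0, R4, (0, 1))
(8, 0, R2, (0, 1))

bar 0: v0=G3 v1=G4 downbeat P8
bar 1: v0=B3 v1=G4 downbeat m6
bar 2: v0=A3 v1=B4 downbeat M2
bar 3: v0=B3 v1=C4 downbeat m2
bar 4: v0=A3 v1=D4 downbeat P4
bar 5: v0=B3 v1=E5 downbeat P4
bar 6: v0=C4 v1=B4 downbeat M7
bar 7: v0=F3 v1=A4 downbeat M3
bar 8: v0=G3 v1=G4 downbeat P8
  -> R4 @ bar 2 tick 0 v(0, 1): A3/B4 M2 untreated
  -> R7 @ bar 2 tick 2 v(1,): B4->C4 leap 11st
  -> R4 @ bar 3 tick 0 v(0, 1): B3/C4 m2 untreated
  -> R4 @ bar 4 tick 0 v(0, 1): A3/D4 P4 untreated
  -> R7 @ bar 4 tick 2 v(1,): D4->E5 leap 14st
  -> R4 @ bar 5 tick 0 v(0, 1): B3/E5 P4 untreated
  -> R2 @ bar 8 tick 0 v(0, 1): F3/D4 M6 -> G3/G4 P8 similar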